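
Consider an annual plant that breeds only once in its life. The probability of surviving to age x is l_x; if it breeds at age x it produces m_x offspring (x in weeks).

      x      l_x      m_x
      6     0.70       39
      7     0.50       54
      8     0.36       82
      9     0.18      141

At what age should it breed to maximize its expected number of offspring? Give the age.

8

Expected offspring if breeding at age x = l_x × m_x:
  age 6: 0.70 × 39 = 27.300
  age 7: 0.50 × 54 = 27.000
  age 8: 0.36 × 82 = 29.520
  age 9: 0.18 × 141 = 25.380
Maximum at age 8 (29.520).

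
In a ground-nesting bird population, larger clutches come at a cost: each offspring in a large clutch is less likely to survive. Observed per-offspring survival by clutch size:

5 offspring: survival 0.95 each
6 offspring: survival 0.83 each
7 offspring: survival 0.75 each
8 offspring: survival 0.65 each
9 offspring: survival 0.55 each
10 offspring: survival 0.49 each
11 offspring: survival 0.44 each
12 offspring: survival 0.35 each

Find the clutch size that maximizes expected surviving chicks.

Expected surviving chicks = c × s(c):
  c=5: 5 × 0.95 = 4.750
  c=6: 6 × 0.83 = 4.980
  c=7: 7 × 0.75 = 5.250
  c=8: 8 × 0.65 = 5.200
  c=9: 9 × 0.55 = 4.950
  c=10: 10 × 0.49 = 4.900
  c=11: 11 × 0.44 = 4.840
  c=12: 12 × 0.35 = 4.200
Maximum at c = 7 (5.250 surviving chicks).

7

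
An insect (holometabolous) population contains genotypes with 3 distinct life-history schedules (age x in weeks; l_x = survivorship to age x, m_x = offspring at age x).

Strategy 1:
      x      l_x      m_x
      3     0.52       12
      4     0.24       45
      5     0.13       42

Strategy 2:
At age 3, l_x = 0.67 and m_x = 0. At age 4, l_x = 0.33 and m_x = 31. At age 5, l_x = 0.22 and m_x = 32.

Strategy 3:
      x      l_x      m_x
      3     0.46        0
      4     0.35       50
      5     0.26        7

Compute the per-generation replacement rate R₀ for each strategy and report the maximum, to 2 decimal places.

Strategy 1: R₀ = 0.52×12 + 0.24×45 + 0.13×42 = 22.5000
Strategy 2: R₀ = 0.67×0 + 0.33×31 + 0.22×32 = 17.2700
Strategy 3: R₀ = 0.46×0 + 0.35×50 + 0.26×7 = 19.3200
Highest R₀: strategy 1 with 22.5000.

22.50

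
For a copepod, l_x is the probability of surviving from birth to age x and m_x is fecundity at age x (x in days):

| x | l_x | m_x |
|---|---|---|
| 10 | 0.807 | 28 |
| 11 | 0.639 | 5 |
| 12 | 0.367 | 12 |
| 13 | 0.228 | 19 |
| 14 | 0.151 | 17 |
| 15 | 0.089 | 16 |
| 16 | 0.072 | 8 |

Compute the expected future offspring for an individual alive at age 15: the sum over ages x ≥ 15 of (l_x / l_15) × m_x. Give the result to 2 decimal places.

l_15 = 0.089. Conditional survival from age 15 to x is l_x / l_15.
  x=15: (0.089/0.089) × 16 = 16.0000
  x=16: (0.072/0.089) × 8 = 6.4719
Sum = 16.0000 + 6.4719 = 22.4719

22.47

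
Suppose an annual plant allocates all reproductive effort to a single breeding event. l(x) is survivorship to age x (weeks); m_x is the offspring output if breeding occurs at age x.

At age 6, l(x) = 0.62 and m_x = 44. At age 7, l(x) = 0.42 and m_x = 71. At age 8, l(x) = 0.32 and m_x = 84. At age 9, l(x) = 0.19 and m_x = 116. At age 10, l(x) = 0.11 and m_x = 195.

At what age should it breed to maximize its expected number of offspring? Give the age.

7

Expected offspring if breeding at age x = l(x) × m_x:
  age 6: 0.62 × 44 = 27.280
  age 7: 0.42 × 71 = 29.820
  age 8: 0.32 × 84 = 26.880
  age 9: 0.19 × 116 = 22.040
  age 10: 0.11 × 195 = 21.450
Maximum at age 7 (29.820).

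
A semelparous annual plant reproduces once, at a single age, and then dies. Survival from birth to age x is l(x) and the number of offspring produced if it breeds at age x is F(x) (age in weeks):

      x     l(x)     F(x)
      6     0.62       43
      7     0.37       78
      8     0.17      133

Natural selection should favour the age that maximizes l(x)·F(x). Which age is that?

Expected offspring if breeding at age x = l(x) × F(x):
  age 6: 0.62 × 43 = 26.660
  age 7: 0.37 × 78 = 28.860
  age 8: 0.17 × 133 = 22.610
Maximum at age 7 (28.860).

7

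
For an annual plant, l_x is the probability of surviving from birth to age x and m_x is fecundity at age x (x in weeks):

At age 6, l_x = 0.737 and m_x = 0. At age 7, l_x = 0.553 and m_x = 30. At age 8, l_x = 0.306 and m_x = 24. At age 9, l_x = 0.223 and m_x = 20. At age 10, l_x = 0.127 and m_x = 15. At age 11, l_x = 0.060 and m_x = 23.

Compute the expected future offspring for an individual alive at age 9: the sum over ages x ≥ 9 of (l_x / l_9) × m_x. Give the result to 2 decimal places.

34.73

l_9 = 0.223. Conditional survival from age 9 to x is l_x / l_9.
  x=9: (0.223/0.223) × 20 = 20.0000
  x=10: (0.127/0.223) × 15 = 8.5426
  x=11: (0.060/0.223) × 23 = 6.1883
Sum = 20.0000 + 8.5426 + 6.1883 = 34.7309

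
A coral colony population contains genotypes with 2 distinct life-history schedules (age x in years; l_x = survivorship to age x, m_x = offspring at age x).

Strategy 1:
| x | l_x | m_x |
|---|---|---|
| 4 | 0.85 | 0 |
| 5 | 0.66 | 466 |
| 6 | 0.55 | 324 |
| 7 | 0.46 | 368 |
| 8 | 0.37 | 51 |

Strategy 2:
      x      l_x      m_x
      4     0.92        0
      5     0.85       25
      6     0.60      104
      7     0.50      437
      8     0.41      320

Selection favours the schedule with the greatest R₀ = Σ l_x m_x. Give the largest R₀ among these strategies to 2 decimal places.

673.91

Strategy 1: R₀ = 0.85×0 + 0.66×466 + 0.55×324 + 0.46×368 + 0.37×51 = 673.9100
Strategy 2: R₀ = 0.92×0 + 0.85×25 + 0.60×104 + 0.50×437 + 0.41×320 = 433.3500
Highest R₀: strategy 1 with 673.9100.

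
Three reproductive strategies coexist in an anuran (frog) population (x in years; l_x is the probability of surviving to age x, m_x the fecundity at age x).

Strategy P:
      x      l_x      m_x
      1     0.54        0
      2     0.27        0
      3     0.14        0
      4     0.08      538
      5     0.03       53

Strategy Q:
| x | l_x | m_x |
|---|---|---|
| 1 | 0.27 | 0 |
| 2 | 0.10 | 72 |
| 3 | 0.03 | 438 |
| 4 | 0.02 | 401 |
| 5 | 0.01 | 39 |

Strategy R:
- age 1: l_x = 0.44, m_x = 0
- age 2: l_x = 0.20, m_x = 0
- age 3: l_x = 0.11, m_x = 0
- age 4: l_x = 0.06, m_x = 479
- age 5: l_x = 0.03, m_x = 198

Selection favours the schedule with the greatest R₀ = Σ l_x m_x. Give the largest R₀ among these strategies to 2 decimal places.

Strategy P: R₀ = 0.54×0 + 0.27×0 + 0.14×0 + 0.08×538 + 0.03×53 = 44.6300
Strategy Q: R₀ = 0.27×0 + 0.10×72 + 0.03×438 + 0.02×401 + 0.01×39 = 28.7500
Strategy R: R₀ = 0.44×0 + 0.20×0 + 0.11×0 + 0.06×479 + 0.03×198 = 34.6800
Highest R₀: strategy P with 44.6300.

44.63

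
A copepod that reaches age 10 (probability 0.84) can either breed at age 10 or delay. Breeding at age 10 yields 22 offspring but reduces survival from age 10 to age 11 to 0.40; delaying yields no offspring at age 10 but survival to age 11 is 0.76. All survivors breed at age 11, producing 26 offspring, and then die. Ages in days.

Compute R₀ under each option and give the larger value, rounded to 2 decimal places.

27.22

breed at age 10: R₀ = 0.84 × (22 + 0.40 × 26) = 0.84 × 32.4000 = 27.2160
delay to age 11: R₀ = 0.84 × (0.76 × 26) = 0.84 × 19.7600 = 16.5984
Higher: breed at age 10 (27.2160).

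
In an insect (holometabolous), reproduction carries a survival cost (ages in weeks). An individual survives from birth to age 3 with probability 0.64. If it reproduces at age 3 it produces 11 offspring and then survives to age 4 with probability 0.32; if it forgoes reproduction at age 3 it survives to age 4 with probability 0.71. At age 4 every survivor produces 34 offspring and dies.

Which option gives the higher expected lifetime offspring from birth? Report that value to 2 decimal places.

breed at age 3: R₀ = 0.64 × (11 + 0.32 × 34) = 0.64 × 21.8800 = 14.0032
delay to age 4: R₀ = 0.64 × (0.71 × 34) = 0.64 × 24.1400 = 15.4496
Higher: delay to age 4 (15.4496).

15.45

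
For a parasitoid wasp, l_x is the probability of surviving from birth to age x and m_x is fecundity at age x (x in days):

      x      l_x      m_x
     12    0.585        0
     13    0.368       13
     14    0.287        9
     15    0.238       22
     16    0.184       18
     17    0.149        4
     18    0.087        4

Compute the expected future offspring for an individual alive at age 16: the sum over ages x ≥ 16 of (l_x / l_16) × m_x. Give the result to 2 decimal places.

23.13

l_16 = 0.184. Conditional survival from age 16 to x is l_x / l_16.
  x=16: (0.184/0.184) × 18 = 18.0000
  x=17: (0.149/0.184) × 4 = 3.2391
  x=18: (0.087/0.184) × 4 = 1.8913
Sum = 18.0000 + 3.2391 + 1.8913 = 23.1304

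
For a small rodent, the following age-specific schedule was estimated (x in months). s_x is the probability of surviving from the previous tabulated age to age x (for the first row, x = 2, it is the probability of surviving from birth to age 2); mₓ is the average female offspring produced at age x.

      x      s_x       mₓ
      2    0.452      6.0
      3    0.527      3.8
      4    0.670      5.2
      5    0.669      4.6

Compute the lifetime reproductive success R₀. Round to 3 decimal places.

4.938

Survivorship from birth: l_x = s_2·s_3·…·s_x.
  l_2 = 0.45200
  l_3 = 0.23820
  l_4 = 0.15960
  l_5 = 0.10677
R₀ = Σ l_x mₓ:
  age 2: 0.45200 × 6.0 = 2.7120
  age 3: 0.23820 × 3.8 = 0.9052
  age 4: 0.15960 × 5.2 = 0.8299
  age 5: 0.10677 × 4.6 = 0.4911
R₀ = 2.7120 + 0.9052 + 0.8299 + 0.4911 = 4.9382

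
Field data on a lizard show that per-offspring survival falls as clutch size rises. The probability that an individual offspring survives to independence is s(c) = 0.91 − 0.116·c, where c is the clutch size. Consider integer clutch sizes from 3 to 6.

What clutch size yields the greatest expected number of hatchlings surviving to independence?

Expected hatchlings surviving to independence = c × s(c):
  c=3: 3 × 0.562 = 1.686
  c=4: 4 × 0.446 = 1.784
  c=5: 5 × 0.330 = 1.650
  c=6: 6 × 0.214 = 1.284
Maximum at c = 4 (1.784 hatchlings surviving to independence).

4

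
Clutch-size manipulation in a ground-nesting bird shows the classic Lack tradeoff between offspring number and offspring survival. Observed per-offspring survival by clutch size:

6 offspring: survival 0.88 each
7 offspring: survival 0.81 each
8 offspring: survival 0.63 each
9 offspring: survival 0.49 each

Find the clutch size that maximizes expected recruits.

Expected recruits = c × s(c):
  c=6: 6 × 0.88 = 5.280
  c=7: 7 × 0.81 = 5.670
  c=8: 8 × 0.63 = 5.040
  c=9: 9 × 0.49 = 4.410
Maximum at c = 7 (5.670 recruits).

7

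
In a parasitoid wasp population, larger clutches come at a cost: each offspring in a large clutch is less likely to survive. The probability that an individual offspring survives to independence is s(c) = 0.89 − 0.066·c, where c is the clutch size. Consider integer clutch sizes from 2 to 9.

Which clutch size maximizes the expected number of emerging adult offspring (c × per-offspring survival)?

7

Expected emerging adult offspring = c × s(c):
  c=2: 2 × 0.758 = 1.516
  c=3: 3 × 0.692 = 2.076
  c=4: 4 × 0.626 = 2.504
  c=5: 5 × 0.560 = 2.800
  c=6: 6 × 0.494 = 2.964
  c=7: 7 × 0.428 = 2.996
  c=8: 8 × 0.362 = 2.896
  c=9: 9 × 0.296 = 2.664
Maximum at c = 7 (2.996 emerging adult offspring).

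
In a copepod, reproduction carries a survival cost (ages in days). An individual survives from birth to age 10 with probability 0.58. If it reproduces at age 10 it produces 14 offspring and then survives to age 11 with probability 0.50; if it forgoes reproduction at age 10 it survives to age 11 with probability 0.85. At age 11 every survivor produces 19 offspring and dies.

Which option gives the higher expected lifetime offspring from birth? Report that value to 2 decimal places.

breed at age 10: R₀ = 0.58 × (14 + 0.50 × 19) = 0.58 × 23.5000 = 13.6300
delay to age 11: R₀ = 0.58 × (0.85 × 19) = 0.58 × 16.1500 = 9.3670
Higher: breed at age 10 (13.6300).

13.63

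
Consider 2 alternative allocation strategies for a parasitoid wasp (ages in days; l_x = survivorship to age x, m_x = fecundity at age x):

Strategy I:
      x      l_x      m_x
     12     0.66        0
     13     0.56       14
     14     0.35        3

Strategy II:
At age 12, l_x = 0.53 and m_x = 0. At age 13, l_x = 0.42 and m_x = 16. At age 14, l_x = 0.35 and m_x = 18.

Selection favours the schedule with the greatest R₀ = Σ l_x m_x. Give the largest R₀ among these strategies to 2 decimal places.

Strategy I: R₀ = 0.66×0 + 0.56×14 + 0.35×3 = 8.8900
Strategy II: R₀ = 0.53×0 + 0.42×16 + 0.35×18 = 13.0200
Highest R₀: strategy II with 13.0200.

13.02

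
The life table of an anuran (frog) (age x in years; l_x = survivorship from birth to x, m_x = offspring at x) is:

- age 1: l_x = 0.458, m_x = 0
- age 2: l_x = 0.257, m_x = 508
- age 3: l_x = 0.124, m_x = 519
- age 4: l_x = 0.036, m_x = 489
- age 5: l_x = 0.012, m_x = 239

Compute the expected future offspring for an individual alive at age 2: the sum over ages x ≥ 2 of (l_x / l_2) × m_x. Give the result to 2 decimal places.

838.07

l_2 = 0.257. Conditional survival from age 2 to x is l_x / l_2.
  x=2: (0.257/0.257) × 508 = 508.0000
  x=3: (0.124/0.257) × 519 = 250.4125
  x=4: (0.036/0.257) × 489 = 68.4981
  x=5: (0.012/0.257) × 239 = 11.1595
Sum = 508.0000 + 250.4125 + 68.4981 + 11.1595 = 838.0700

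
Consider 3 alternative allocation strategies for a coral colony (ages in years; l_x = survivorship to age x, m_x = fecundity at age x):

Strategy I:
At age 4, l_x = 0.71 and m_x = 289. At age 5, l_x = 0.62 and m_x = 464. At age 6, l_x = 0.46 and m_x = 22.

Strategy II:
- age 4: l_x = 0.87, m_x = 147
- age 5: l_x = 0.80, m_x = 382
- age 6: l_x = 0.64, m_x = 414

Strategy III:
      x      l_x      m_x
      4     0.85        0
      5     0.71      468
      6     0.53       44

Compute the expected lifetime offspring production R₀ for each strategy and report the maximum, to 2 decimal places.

Strategy I: R₀ = 0.71×289 + 0.62×464 + 0.46×22 = 502.9900
Strategy II: R₀ = 0.87×147 + 0.80×382 + 0.64×414 = 698.4500
Strategy III: R₀ = 0.85×0 + 0.71×468 + 0.53×44 = 355.6000
Highest R₀: strategy II with 698.4500.

698.45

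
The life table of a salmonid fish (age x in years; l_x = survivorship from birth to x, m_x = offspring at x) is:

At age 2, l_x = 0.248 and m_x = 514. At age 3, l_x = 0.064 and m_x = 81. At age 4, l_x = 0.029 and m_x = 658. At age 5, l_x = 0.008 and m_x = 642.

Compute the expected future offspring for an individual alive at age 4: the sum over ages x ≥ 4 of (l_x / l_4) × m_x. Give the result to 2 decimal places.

l_4 = 0.029. Conditional survival from age 4 to x is l_x / l_4.
  x=4: (0.029/0.029) × 658 = 658.0000
  x=5: (0.008/0.029) × 642 = 177.1034
Sum = 658.0000 + 177.1034 = 835.1034

835.10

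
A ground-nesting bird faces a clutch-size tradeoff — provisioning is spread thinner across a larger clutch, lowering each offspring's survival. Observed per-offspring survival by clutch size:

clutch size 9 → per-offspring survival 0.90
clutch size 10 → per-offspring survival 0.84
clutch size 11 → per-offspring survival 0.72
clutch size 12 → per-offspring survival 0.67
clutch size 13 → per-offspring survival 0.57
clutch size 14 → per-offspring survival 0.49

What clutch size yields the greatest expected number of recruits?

Expected recruits = c × s(c):
  c=9: 9 × 0.90 = 8.100
  c=10: 10 × 0.84 = 8.400
  c=11: 11 × 0.72 = 7.920
  c=12: 12 × 0.67 = 8.040
  c=13: 13 × 0.57 = 7.410
  c=14: 14 × 0.49 = 6.860
Maximum at c = 10 (8.400 recruits).

10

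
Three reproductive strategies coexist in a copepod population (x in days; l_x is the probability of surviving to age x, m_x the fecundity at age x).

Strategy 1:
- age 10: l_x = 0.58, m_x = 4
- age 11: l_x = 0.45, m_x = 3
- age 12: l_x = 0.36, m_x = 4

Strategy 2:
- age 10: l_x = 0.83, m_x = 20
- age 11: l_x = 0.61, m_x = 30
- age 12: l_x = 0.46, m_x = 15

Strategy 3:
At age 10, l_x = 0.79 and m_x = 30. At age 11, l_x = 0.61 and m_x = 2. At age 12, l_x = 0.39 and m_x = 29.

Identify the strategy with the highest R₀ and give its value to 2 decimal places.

41.80

Strategy 1: R₀ = 0.58×4 + 0.45×3 + 0.36×4 = 5.1100
Strategy 2: R₀ = 0.83×20 + 0.61×30 + 0.46×15 = 41.8000
Strategy 3: R₀ = 0.79×30 + 0.61×2 + 0.39×29 = 36.2300
Highest R₀: strategy 2 with 41.8000.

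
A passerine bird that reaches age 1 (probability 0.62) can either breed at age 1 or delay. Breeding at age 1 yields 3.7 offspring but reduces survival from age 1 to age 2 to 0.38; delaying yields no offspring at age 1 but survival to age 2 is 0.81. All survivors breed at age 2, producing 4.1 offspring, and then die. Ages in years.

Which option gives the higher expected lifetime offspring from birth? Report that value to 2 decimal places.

3.26

breed at age 1: R₀ = 0.62 × (3.7 + 0.38 × 4.1) = 0.62 × 5.2580 = 3.2600
delay to age 2: R₀ = 0.62 × (0.81 × 4.1) = 0.62 × 3.3210 = 2.0590
Higher: breed at age 1 (3.2600).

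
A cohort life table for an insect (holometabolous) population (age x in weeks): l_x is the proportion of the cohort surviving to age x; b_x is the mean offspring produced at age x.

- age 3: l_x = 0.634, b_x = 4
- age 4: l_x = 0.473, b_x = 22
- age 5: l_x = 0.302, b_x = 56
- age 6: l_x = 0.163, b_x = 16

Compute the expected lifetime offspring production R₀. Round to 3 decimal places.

32.462

R₀ = Σ l_x b_x:
  age 3: 0.634 × 4 = 2.5360
  age 4: 0.473 × 22 = 10.4060
  age 5: 0.302 × 56 = 16.9120
  age 6: 0.163 × 16 = 2.6080
R₀ = 2.5360 + 10.4060 + 16.9120 + 2.6080 = 32.4620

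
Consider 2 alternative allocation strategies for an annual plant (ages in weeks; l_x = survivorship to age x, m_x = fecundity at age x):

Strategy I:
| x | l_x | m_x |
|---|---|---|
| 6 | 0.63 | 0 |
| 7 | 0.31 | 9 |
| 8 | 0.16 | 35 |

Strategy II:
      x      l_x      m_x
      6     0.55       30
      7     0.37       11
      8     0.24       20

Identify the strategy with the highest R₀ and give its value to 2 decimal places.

Strategy I: R₀ = 0.63×0 + 0.31×9 + 0.16×35 = 8.3900
Strategy II: R₀ = 0.55×30 + 0.37×11 + 0.24×20 = 25.3700
Highest R₀: strategy II with 25.3700.

25.37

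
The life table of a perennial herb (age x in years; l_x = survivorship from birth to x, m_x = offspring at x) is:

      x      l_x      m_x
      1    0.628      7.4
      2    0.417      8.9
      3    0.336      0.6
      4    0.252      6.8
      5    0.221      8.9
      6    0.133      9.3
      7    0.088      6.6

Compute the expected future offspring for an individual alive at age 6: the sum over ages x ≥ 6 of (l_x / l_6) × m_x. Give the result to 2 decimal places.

l_6 = 0.133. Conditional survival from age 6 to x is l_x / l_6.
  x=6: (0.133/0.133) × 9.3 = 9.3000
  x=7: (0.088/0.133) × 6.6 = 4.3669
Sum = 9.3000 + 4.3669 = 13.6669

13.67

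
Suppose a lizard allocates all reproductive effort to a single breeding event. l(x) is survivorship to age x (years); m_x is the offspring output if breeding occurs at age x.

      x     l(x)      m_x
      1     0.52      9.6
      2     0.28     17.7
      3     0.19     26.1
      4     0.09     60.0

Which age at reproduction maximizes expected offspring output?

4

Expected offspring if breeding at age x = l(x) × m_x:
  age 1: 0.52 × 9.6 = 4.992
  age 2: 0.28 × 17.7 = 4.956
  age 3: 0.19 × 26.1 = 4.959
  age 4: 0.09 × 60.0 = 5.400
Maximum at age 4 (5.400).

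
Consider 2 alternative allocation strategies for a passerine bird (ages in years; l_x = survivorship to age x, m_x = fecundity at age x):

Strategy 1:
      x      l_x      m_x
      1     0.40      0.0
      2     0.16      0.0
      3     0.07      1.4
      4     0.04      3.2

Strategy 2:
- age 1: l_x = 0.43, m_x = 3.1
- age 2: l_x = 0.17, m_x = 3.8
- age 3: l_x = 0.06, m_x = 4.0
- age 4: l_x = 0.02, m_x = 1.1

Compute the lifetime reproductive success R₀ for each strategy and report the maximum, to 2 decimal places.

Strategy 1: R₀ = 0.40×0.0 + 0.16×0.0 + 0.07×1.4 + 0.04×3.2 = 0.2260
Strategy 2: R₀ = 0.43×3.1 + 0.17×3.8 + 0.06×4.0 + 0.02×1.1 = 2.2410
Highest R₀: strategy 2 with 2.2410.

2.24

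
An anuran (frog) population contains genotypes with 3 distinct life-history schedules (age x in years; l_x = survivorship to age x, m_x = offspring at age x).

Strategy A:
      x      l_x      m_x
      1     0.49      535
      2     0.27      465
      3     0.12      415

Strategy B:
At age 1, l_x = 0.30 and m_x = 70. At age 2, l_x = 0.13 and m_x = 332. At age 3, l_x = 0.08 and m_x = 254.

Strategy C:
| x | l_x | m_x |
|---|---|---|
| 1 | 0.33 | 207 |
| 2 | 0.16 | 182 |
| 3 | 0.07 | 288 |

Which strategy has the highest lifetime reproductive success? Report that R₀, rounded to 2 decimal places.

Strategy A: R₀ = 0.49×535 + 0.27×465 + 0.12×415 = 437.5000
Strategy B: R₀ = 0.30×70 + 0.13×332 + 0.08×254 = 84.4800
Strategy C: R₀ = 0.33×207 + 0.16×182 + 0.07×288 = 117.5900
Highest R₀: strategy A with 437.5000.

437.50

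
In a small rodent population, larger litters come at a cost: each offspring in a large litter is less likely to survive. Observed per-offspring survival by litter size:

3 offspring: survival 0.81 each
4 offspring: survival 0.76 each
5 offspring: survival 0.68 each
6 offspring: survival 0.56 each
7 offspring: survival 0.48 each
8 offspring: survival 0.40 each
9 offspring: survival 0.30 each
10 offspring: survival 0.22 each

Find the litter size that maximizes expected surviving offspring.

5

Expected surviving offspring = c × s(c):
  c=3: 3 × 0.81 = 2.430
  c=4: 4 × 0.76 = 3.040
  c=5: 5 × 0.68 = 3.400
  c=6: 6 × 0.56 = 3.360
  c=7: 7 × 0.48 = 3.360
  c=8: 8 × 0.40 = 3.200
  c=9: 9 × 0.30 = 2.700
  c=10: 10 × 0.22 = 2.200
Maximum at c = 5 (3.400 surviving offspring).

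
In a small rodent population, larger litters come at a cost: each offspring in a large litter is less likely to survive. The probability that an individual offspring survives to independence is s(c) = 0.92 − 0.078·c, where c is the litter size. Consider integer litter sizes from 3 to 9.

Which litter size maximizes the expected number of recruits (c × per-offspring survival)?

6

Expected recruits = c × s(c):
  c=3: 3 × 0.686 = 2.058
  c=4: 4 × 0.608 = 2.432
  c=5: 5 × 0.530 = 2.650
  c=6: 6 × 0.452 = 2.712
  c=7: 7 × 0.374 = 2.618
  c=8: 8 × 0.296 = 2.368
  c=9: 9 × 0.218 = 1.962
Maximum at c = 6 (2.712 recruits).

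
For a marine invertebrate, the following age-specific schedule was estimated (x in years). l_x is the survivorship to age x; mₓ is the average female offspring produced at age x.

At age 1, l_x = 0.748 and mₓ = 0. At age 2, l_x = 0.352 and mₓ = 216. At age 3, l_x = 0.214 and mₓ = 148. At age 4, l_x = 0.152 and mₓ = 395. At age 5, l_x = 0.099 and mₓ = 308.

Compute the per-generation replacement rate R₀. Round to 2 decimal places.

R₀ = Σ l_x mₓ:
  age 1: 0.748 × 0 = 0.0000
  age 2: 0.352 × 216 = 76.0320
  age 3: 0.214 × 148 = 31.6720
  age 4: 0.152 × 395 = 60.0400
  age 5: 0.099 × 308 = 30.4920
R₀ = 0.0000 + 76.0320 + 31.6720 + 60.0400 + 30.4920 = 198.2360

198.24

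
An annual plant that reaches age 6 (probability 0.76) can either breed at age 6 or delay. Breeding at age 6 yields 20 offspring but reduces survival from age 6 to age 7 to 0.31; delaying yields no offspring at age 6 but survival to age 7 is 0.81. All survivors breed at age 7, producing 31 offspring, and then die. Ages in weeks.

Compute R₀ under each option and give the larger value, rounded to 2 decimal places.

22.50

breed at age 6: R₀ = 0.76 × (20 + 0.31 × 31) = 0.76 × 29.6100 = 22.5036
delay to age 7: R₀ = 0.76 × (0.81 × 31) = 0.76 × 25.1100 = 19.0836
Higher: breed at age 6 (22.5036).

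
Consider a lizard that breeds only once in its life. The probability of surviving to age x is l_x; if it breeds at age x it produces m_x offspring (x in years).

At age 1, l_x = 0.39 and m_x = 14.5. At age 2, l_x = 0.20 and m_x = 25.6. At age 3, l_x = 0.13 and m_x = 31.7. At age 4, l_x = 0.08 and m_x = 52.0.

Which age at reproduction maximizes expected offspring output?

Expected offspring if breeding at age x = l_x × m_x:
  age 1: 0.39 × 14.5 = 5.655
  age 2: 0.20 × 25.6 = 5.120
  age 3: 0.13 × 31.7 = 4.121
  age 4: 0.08 × 52.0 = 4.160
Maximum at age 1 (5.655).

1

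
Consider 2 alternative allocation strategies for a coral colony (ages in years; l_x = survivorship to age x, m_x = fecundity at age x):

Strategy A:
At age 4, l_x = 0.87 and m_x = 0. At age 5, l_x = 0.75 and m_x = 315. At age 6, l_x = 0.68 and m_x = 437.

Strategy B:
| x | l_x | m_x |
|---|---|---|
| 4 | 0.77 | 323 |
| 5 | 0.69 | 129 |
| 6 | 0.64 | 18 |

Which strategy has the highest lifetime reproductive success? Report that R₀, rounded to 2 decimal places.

533.41

Strategy A: R₀ = 0.87×0 + 0.75×315 + 0.68×437 = 533.4100
Strategy B: R₀ = 0.77×323 + 0.69×129 + 0.64×18 = 349.2400
Highest R₀: strategy A with 533.4100.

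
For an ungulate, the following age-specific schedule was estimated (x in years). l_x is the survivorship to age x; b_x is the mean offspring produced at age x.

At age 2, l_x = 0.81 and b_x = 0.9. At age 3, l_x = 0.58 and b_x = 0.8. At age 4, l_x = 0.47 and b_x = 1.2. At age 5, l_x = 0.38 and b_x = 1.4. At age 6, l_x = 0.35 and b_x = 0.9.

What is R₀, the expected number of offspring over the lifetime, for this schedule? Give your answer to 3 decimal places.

R₀ = Σ l_x b_x:
  age 2: 0.81 × 0.9 = 0.7290
  age 3: 0.58 × 0.8 = 0.4640
  age 4: 0.47 × 1.2 = 0.5640
  age 5: 0.38 × 1.4 = 0.5320
  age 6: 0.35 × 0.9 = 0.3150
R₀ = 0.7290 + 0.4640 + 0.5640 + 0.5320 + 0.3150 = 2.6040

2.604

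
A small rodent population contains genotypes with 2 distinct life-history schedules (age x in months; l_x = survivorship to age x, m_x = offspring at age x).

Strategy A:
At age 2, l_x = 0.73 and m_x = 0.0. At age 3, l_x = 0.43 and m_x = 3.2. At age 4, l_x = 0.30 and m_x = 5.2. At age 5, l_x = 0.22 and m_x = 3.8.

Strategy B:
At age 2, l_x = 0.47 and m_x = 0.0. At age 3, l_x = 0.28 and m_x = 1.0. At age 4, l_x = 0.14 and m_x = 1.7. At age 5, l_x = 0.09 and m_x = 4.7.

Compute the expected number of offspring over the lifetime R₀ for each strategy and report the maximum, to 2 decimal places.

Strategy A: R₀ = 0.73×0.0 + 0.43×3.2 + 0.30×5.2 + 0.22×3.8 = 3.7720
Strategy B: R₀ = 0.47×0.0 + 0.28×1.0 + 0.14×1.7 + 0.09×4.7 = 0.9410
Highest R₀: strategy A with 3.7720.

3.77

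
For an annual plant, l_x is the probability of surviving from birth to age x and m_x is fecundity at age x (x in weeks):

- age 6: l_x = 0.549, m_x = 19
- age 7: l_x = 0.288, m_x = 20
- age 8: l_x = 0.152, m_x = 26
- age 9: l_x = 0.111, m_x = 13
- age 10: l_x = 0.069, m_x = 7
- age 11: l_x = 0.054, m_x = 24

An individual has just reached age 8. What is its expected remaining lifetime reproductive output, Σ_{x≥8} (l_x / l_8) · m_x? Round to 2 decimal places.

47.20

l_8 = 0.152. Conditional survival from age 8 to x is l_x / l_8.
  x=8: (0.152/0.152) × 26 = 26.0000
  x=9: (0.111/0.152) × 13 = 9.4934
  x=10: (0.069/0.152) × 7 = 3.1776
  x=11: (0.054/0.152) × 24 = 8.5263
Sum = 26.0000 + 9.4934 + 3.1776 + 8.5263 = 47.1974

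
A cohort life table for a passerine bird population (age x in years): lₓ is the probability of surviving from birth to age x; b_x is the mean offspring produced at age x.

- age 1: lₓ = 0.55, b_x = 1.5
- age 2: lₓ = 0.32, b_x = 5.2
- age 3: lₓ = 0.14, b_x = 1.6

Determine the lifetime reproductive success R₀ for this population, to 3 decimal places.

2.713

R₀ = Σ lₓ b_x:
  age 1: 0.55 × 1.5 = 0.8250
  age 2: 0.32 × 5.2 = 1.6640
  age 3: 0.14 × 1.6 = 0.2240
R₀ = 0.8250 + 1.6640 + 0.2240 = 2.7130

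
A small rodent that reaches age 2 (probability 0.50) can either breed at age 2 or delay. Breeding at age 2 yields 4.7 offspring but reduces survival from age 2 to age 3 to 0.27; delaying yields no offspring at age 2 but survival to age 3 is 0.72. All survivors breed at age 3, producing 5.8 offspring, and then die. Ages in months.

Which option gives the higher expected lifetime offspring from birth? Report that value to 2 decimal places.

3.13

breed at age 2: R₀ = 0.50 × (4.7 + 0.27 × 5.8) = 0.50 × 6.2660 = 3.1330
delay to age 3: R₀ = 0.50 × (0.72 × 5.8) = 0.50 × 4.1760 = 2.0880
Higher: breed at age 2 (3.1330).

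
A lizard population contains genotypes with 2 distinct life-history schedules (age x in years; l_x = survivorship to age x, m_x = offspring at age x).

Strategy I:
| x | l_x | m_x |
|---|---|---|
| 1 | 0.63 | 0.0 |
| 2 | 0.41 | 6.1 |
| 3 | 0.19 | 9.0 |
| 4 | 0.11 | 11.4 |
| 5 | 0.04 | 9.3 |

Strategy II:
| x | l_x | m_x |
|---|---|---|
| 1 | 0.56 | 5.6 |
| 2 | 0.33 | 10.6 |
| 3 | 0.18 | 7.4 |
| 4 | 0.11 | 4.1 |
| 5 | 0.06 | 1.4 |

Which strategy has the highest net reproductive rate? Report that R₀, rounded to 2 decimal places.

Strategy I: R₀ = 0.63×0.0 + 0.41×6.1 + 0.19×9.0 + 0.11×11.4 + 0.04×9.3 = 5.8370
Strategy II: R₀ = 0.56×5.6 + 0.33×10.6 + 0.18×7.4 + 0.11×4.1 + 0.06×1.4 = 8.5010
Highest R₀: strategy II with 8.5010.

8.50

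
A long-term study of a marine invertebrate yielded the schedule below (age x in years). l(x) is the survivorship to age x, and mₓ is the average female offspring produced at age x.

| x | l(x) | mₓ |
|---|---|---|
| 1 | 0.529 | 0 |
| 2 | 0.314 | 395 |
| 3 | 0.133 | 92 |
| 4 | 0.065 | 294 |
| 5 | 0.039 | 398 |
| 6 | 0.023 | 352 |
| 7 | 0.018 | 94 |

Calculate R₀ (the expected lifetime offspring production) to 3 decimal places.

R₀ = Σ l(x) mₓ:
  age 1: 0.529 × 0 = 0.0000
  age 2: 0.314 × 395 = 124.0300
  age 3: 0.133 × 92 = 12.2360
  age 4: 0.065 × 294 = 19.1100
  age 5: 0.039 × 398 = 15.5220
  age 6: 0.023 × 352 = 8.0960
  age 7: 0.018 × 94 = 1.6920
R₀ = 0.0000 + 124.0300 + 12.2360 + 19.1100 + 15.5220 + 8.0960 + 1.6920 = 180.6860

180.686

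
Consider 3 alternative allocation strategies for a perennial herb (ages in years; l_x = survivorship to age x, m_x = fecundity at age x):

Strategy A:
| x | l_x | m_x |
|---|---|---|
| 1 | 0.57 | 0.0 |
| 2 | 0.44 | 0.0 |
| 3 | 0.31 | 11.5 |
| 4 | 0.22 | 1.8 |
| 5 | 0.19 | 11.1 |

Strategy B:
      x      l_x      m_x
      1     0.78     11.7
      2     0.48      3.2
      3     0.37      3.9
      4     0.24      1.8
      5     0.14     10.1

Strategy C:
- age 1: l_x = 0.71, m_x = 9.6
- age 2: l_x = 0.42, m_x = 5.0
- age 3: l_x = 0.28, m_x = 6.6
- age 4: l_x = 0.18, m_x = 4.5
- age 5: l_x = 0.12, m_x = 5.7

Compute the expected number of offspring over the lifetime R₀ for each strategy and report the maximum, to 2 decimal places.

13.95

Strategy A: R₀ = 0.57×0.0 + 0.44×0.0 + 0.31×11.5 + 0.22×1.8 + 0.19×11.1 = 6.0700
Strategy B: R₀ = 0.78×11.7 + 0.48×3.2 + 0.37×3.9 + 0.24×1.8 + 0.14×10.1 = 13.9510
Strategy C: R₀ = 0.71×9.6 + 0.42×5.0 + 0.28×6.6 + 0.18×4.5 + 0.12×5.7 = 12.2580
Highest R₀: strategy B with 13.9510.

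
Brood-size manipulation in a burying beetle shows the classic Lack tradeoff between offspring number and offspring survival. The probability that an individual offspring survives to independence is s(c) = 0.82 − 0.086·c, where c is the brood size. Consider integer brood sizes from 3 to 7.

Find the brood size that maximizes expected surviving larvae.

5

Expected surviving larvae = c × s(c):
  c=3: 3 × 0.562 = 1.686
  c=4: 4 × 0.476 = 1.904
  c=5: 5 × 0.390 = 1.950
  c=6: 6 × 0.304 = 1.824
  c=7: 7 × 0.218 = 1.526
Maximum at c = 5 (1.950 surviving larvae).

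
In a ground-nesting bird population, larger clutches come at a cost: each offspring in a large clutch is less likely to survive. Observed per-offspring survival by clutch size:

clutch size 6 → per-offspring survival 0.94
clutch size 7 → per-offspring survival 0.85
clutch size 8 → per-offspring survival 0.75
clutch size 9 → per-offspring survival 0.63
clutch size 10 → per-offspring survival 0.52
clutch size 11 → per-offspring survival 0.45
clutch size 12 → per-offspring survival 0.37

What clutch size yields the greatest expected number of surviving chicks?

8

Expected surviving chicks = c × s(c):
  c=6: 6 × 0.94 = 5.640
  c=7: 7 × 0.85 = 5.950
  c=8: 8 × 0.75 = 6.000
  c=9: 9 × 0.63 = 5.670
  c=10: 10 × 0.52 = 5.200
  c=11: 11 × 0.45 = 4.950
  c=12: 12 × 0.37 = 4.440
Maximum at c = 8 (6.000 surviving chicks).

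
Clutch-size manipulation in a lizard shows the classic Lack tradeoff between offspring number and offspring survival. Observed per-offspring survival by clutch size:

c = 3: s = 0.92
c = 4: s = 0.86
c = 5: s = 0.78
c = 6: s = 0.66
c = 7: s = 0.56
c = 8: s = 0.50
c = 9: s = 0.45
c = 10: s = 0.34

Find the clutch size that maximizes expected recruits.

Expected recruits = c × s(c):
  c=3: 3 × 0.92 = 2.760
  c=4: 4 × 0.86 = 3.440
  c=5: 5 × 0.78 = 3.900
  c=6: 6 × 0.66 = 3.960
  c=7: 7 × 0.56 = 3.920
  c=8: 8 × 0.50 = 4.000
  c=9: 9 × 0.45 = 4.050
  c=10: 10 × 0.34 = 3.400
Maximum at c = 9 (4.050 recruits).

9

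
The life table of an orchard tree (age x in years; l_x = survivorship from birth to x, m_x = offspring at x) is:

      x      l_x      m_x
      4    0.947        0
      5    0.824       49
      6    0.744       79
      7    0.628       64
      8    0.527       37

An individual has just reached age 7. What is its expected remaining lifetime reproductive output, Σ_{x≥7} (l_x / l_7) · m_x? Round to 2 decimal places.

95.05

l_7 = 0.628. Conditional survival from age 7 to x is l_x / l_7.
  x=7: (0.628/0.628) × 64 = 64.0000
  x=8: (0.527/0.628) × 37 = 31.0494
Sum = 64.0000 + 31.0494 = 95.0494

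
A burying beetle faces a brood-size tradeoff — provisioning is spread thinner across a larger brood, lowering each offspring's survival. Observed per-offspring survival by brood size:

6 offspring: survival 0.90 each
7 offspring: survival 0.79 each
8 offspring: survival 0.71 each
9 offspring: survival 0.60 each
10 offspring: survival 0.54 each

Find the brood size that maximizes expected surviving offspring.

Expected surviving offspring = c × s(c):
  c=6: 6 × 0.90 = 5.400
  c=7: 7 × 0.79 = 5.530
  c=8: 8 × 0.71 = 5.680
  c=9: 9 × 0.60 = 5.400
  c=10: 10 × 0.54 = 5.400
Maximum at c = 8 (5.680 surviving offspring).

8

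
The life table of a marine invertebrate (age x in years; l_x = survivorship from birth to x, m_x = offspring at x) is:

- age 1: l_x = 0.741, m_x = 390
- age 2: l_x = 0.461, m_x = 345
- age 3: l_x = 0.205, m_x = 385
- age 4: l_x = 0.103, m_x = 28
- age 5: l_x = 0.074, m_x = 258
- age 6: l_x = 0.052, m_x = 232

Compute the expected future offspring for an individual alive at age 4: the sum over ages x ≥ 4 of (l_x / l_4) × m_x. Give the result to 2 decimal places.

330.49

l_4 = 0.103. Conditional survival from age 4 to x is l_x / l_4.
  x=4: (0.103/0.103) × 28 = 28.0000
  x=5: (0.074/0.103) × 258 = 185.3592
  x=6: (0.052/0.103) × 232 = 117.1262
Sum = 28.0000 + 185.3592 + 117.1262 = 330.4854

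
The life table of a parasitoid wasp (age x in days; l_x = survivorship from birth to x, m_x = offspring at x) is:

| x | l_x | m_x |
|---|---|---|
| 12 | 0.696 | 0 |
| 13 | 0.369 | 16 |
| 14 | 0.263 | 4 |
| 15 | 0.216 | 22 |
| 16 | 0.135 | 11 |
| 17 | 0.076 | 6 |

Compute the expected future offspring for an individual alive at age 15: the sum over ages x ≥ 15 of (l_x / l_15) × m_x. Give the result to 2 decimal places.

l_15 = 0.216. Conditional survival from age 15 to x is l_x / l_15.
  x=15: (0.216/0.216) × 22 = 22.0000
  x=16: (0.135/0.216) × 11 = 6.8750
  x=17: (0.076/0.216) × 6 = 2.1111
Sum = 22.0000 + 6.8750 + 2.1111 = 30.9861

30.99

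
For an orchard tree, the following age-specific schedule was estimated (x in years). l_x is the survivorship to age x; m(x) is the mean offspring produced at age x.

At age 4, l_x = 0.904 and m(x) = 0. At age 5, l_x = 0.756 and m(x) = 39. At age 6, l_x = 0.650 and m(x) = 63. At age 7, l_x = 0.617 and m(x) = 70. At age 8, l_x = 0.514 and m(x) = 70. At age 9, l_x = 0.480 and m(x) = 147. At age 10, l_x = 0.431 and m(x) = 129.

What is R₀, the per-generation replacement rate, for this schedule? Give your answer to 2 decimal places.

R₀ = Σ l_x m(x):
  age 4: 0.904 × 0 = 0.0000
  age 5: 0.756 × 39 = 29.4840
  age 6: 0.650 × 63 = 40.9500
  age 7: 0.617 × 70 = 43.1900
  age 8: 0.514 × 70 = 35.9800
  age 9: 0.480 × 147 = 70.5600
  age 10: 0.431 × 129 = 55.5990
R₀ = 0.0000 + 29.4840 + 40.9500 + 43.1900 + 35.9800 + 70.5600 + 55.5990 = 275.7630

275.76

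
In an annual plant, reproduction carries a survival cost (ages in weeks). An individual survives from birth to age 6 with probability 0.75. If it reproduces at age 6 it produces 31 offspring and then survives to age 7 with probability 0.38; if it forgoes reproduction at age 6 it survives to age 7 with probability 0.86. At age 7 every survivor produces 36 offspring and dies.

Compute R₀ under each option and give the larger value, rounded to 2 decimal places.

33.51

breed at age 6: R₀ = 0.75 × (31 + 0.38 × 36) = 0.75 × 44.6800 = 33.5100
delay to age 7: R₀ = 0.75 × (0.86 × 36) = 0.75 × 30.9600 = 23.2200
Higher: breed at age 6 (33.5100).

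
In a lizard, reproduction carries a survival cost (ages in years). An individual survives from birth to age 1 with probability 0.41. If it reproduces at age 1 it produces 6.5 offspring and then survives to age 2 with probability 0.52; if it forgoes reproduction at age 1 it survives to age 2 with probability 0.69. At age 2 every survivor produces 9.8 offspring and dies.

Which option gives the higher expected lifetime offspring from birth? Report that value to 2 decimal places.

breed at age 1: R₀ = 0.41 × (6.5 + 0.52 × 9.8) = 0.41 × 11.5960 = 4.7544
delay to age 2: R₀ = 0.41 × (0.69 × 9.8) = 0.41 × 6.7620 = 2.7724
Higher: breed at age 1 (4.7544).

4.75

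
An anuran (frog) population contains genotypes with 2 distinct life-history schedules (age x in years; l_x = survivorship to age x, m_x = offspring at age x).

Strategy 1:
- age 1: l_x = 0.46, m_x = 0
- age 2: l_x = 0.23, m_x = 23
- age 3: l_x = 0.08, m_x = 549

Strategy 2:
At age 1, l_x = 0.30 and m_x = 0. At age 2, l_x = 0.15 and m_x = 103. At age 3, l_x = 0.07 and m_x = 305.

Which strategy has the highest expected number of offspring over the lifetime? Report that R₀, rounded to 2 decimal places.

Strategy 1: R₀ = 0.46×0 + 0.23×23 + 0.08×549 = 49.2100
Strategy 2: R₀ = 0.30×0 + 0.15×103 + 0.07×305 = 36.8000
Highest R₀: strategy 1 with 49.2100.

49.21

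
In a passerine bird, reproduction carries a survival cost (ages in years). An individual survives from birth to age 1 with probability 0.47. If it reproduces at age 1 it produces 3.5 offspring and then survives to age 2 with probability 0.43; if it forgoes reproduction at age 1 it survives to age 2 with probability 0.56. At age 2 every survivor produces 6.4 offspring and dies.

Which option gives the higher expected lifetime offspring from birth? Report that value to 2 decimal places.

breed at age 1: R₀ = 0.47 × (3.5 + 0.43 × 6.4) = 0.47 × 6.2520 = 2.9384
delay to age 2: R₀ = 0.47 × (0.56 × 6.4) = 0.47 × 3.5840 = 1.6845
Higher: breed at age 1 (2.9384).

2.94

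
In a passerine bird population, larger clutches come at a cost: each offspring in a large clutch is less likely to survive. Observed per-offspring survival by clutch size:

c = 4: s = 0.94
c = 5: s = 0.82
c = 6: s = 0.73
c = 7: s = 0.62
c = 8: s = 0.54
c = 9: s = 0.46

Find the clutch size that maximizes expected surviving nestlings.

Expected surviving nestlings = c × s(c):
  c=4: 4 × 0.94 = 3.760
  c=5: 5 × 0.82 = 4.100
  c=6: 6 × 0.73 = 4.380
  c=7: 7 × 0.62 = 4.340
  c=8: 8 × 0.54 = 4.320
  c=9: 9 × 0.46 = 4.140
Maximum at c = 6 (4.380 surviving nestlings).

6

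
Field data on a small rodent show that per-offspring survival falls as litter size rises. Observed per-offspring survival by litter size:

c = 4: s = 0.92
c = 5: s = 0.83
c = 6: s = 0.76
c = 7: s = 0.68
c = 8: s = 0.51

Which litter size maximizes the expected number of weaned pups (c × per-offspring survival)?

Expected weaned pups = c × s(c):
  c=4: 4 × 0.92 = 3.680
  c=5: 5 × 0.83 = 4.150
  c=6: 6 × 0.76 = 4.560
  c=7: 7 × 0.68 = 4.760
  c=8: 8 × 0.51 = 4.080
Maximum at c = 7 (4.760 weaned pups).

7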